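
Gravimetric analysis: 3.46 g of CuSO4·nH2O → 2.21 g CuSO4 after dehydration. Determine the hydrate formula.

Mass of water lost = 3.46 − 2.21 = 1.25 g → 1.25 / 18.02 = 0.06937 mol H2O
Molar mass of CuSO4 = 159.62 g/mol → mol CuSO4 = 2.21 / 159.62 = 0.01385
n = 0.06937 / 0.01385 = 5.01 ≈ 5 → CuSO4·5H2O

CuSO4·5H2O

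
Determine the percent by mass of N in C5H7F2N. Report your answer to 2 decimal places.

Molar mass = 5(12.01) + 7(1.008) + 2(19.00) + 1(14.01) = 119.116 g/mol
Mass of N per mole = 1 × 14.01 = 14.010 g
% N = 14.010 / 119.116 × 100 = 11.76%

11.76%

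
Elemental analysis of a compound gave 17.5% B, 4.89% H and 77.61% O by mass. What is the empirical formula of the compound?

Assume 100 g: 17.5 g B, 4.89 g H, 77.61 g O.
Moles — B: 17.5 / 10.81 = 1.619 mol; H: 4.89 / 1.008 = 4.851 mol; O: 77.61 / 16.00 = 4.851 mol
Divide by the smallest (1.619 mol B): B 1.000, H 2.997, O 2.996
Ratio ≈ 1:3:3, so the empirical formula is BH3O3

BH3O3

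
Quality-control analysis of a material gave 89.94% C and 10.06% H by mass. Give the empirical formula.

C3H4

Assume 100 g: 89.94 g C, 10.06 g H.
n(C) = 89.94/12.01 = 7.489, n(H) = 10.06/1.008 = 9.98
Ratios (÷ 7.489): C 1.000, H 1.333
Multiply by 3: C 3.00, H 4.00 → C3H4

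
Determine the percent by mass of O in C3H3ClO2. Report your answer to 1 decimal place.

30.0%

Molar mass = 3(12.01) + 3(1.008) + 1(35.45) + 2(16.00) = 106.504 g/mol
Mass of O per mole = 2 × 16.00 = 32.000 g
% O = 32.000 / 106.504 × 100 = 30.0%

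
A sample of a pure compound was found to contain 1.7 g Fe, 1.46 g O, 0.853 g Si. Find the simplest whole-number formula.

FeO3Si

Moles — Fe: 1.7 / 55.85 = 0.03044 mol; O: 1.46 / 16.00 = 0.09125 mol; Si: 0.853 / 28.09 = 0.03037 mol
Smallest is Si at 0.03037 mol; normalising gives Fe 1.002, O 3.005, Si 1.000
Ratio ≈ 1:3:1, so the empirical formula is FeO3Si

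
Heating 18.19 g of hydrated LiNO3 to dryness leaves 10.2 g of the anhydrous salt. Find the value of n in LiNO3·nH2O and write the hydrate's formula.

LiNO3·3H2O

Mass of water lost = 18.19 − 10.2 = 7.99 g → 7.99 / 18.02 = 0.4434 mol H2O
Molar mass of LiNO3 = 68.95 g/mol → mol LiNO3 = 10.2 / 68.95 = 0.1479
n = 0.4434 / 0.1479 = 3.00 ≈ 3 → LiNO3·3H2O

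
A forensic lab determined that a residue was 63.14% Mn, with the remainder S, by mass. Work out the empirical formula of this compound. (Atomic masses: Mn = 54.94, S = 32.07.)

MnS

Assume 100 g: 63.14 g Mn, 36.86 g S.
n(Mn) = 63.14/54.94 = 1.149, n(S) = 36.86/32.07 = 1.149
Divide by the smallest (1.149 mol Mn): Mn 1.000, S 1.000
→ MnS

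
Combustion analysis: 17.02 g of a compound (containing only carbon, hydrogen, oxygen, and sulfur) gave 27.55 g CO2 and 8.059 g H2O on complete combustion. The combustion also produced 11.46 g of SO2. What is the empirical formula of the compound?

mol C = 27.55 / 44.01 = 0.6260; mass C = 0.6260 × 12.01 = 7.518 g
mol H = 2 × (8.059 / 18.02) = 0.8945; mass H = 0.8945 × 1.008 = 0.9016 g
mol S = 11.46 / 64.07 = 0.1789; mass S = 5.736 g
mass O = 17.02 − (14.16) = 2.864 g → mol O = 0.1790
Divide by the smallest (0.1789 mol S): C 3.500, H 5.001, O 1.001, S 1.000
Multiply by 2: C 7.00, H 10.00, O 2.00, S 2.00 → C7H10O2S2

C7H10O2S2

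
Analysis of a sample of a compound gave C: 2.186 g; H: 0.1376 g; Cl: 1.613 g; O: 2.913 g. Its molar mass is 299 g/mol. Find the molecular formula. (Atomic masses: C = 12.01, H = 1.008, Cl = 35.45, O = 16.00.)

C8H6Cl2O8

Moles — C: 2.186 / 12.01 = 0.182 mol; H: 0.1376 / 1.008 = 0.1365 mol; Cl: 1.613 / 35.45 = 0.0455 mol; O: 2.913 / 16.00 = 0.1821 mol
Divide by the smallest (0.0455 mol Cl): C 4.000, H 3.000, Cl 1.000, O 4.001
≈ 4:3:1:4 → C4H3ClO4
Empirical-formula mass = 150.51 g/mol
n = 299 / 150.51 = 1.99 ≈ 2
Molecular formula = (C4H3ClO4)×2 = C8H6Cl2O8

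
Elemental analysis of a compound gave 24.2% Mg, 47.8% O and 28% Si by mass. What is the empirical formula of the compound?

Assume 100 g: 24.2 g Mg, 47.8 g O, 28 g Si.
n(Mg) = 24.2/24.31 = 0.9955, n(O) = 47.8/16.00 = 2.987, n(Si) = 28/28.09 = 0.9968
Ratios (÷ 0.9955): Mg 1.000, O 3.001, Si 1.001
Ratio ≈ 1:3:1, so the empirical formula is MgO3Si

MgO3Si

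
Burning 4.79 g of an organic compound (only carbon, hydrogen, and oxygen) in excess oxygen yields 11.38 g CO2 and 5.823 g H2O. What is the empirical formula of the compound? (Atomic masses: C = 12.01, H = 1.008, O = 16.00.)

C4H10O

mol C = 11.38 / 44.01 = 0.2586; mass C = 0.2586 × 12.01 = 3.106 g
mol H = 2 × (5.823 / 18.02) = 0.6463; mass H = 0.6463 × 1.008 = 0.6515 g
mass O = 4.79 − (3.757) = 1.033 g → mol O = 0.06456
Ratios (÷ 0.06456): C 4.005, H 10.010, O 1.000
≈ 4:10:1 → C4H10O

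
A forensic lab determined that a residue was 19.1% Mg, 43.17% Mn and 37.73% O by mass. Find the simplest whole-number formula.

Assume 100 g: 19.1 g Mg, 43.17 g Mn, 37.73 g O.
Mg: 19.1 g ÷ 24.31 g/mol = 0.7857 mol
Mn: 43.17 g ÷ 54.94 g/mol = 0.7858 mol
O: 37.73 g ÷ 16.00 g/mol = 2.358 mol
Ratios (÷ 0.7857): Mg 1.000, Mn 1.000, O 3.001
→ MgMnO3

MgMnO3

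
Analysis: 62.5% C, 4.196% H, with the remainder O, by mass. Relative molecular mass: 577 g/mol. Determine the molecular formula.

C30H24O12

Assume 100 g: 62.5 g C, 4.196 g H, 33.304 g O.
C: 62.5 g ÷ 12.01 g/mol = 5.204 mol
H: 4.196 g ÷ 1.008 g/mol = 4.163 mol
O: 33.304 g ÷ 16.00 g/mol = 2.082 mol
Smallest is O at 2.082 mol; normalising gives C 2.500, H 2.000, O 1.000
×2: C 5.00, H 4.00, O 2.00 → C5H4O2
Empirical-formula mass = 96.08 g/mol
n = 577 / 96.08 = 6.01 ≈ 6
Molecular formula = (C5H4O2)×6 = C30H24O12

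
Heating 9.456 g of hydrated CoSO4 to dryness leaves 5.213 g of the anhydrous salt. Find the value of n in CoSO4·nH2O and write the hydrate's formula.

CoSO4·7H2O

Mass of water lost = 9.456 − 5.213 = 4.243 g → 4.243 / 18.02 = 0.2355 mol H2O
Molar mass of CoSO4 = 155.00 g/mol → mol CoSO4 = 5.213 / 155.00 = 0.03363
n = 0.2355 / 0.03363 = 7.00 ≈ 7 → CoSO4·7H2O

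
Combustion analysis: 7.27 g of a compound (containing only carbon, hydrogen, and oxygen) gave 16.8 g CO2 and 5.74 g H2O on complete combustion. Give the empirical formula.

mol C = 16.8 / 44.01 = 0.3817; mass C = 0.3817 × 12.01 = 4.585 g
mol H = 2 × (5.74 / 18.02) = 0.6371; mass H = 0.6371 × 1.008 = 0.6422 g
mass O = 7.27 − (5.227) = 2.043 g → mol O = 0.1277
Divide by the smallest (0.1277 mol O): C 2.989, H 4.989, O 1.000
≈ 3:5:1 → C3H5O

C3H5O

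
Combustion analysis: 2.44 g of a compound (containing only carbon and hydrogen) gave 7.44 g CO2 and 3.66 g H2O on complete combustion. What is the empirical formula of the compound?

mol C = 7.44 / 44.01 = 0.1691; mass C = 0.1691 × 12.01 = 2.030 g
mol H = 2 × (3.66 / 18.02) = 0.4062; mass H = 0.4062 × 1.008 = 0.4095 g
Smallest is C at 0.1691 mol; normalising gives C 1.000, H 2.403
Scaling by 5: C 5.00, H 12.01 → C5H12

C5H12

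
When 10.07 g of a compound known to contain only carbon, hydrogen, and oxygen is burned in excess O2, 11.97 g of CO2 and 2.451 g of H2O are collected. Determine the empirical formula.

mol C = 11.97 / 44.01 = 0.2720; mass C = 0.2720 × 12.01 = 3.267 g
mol H = 2 × (2.451 / 18.02) = 0.2720; mass H = 0.2720 × 1.008 = 0.2742 g
mass O = 10.07 − (3.541) = 6.529 g → mol O = 0.4081
Divide by the smallest (0.272 mol C): C 1.000, H 1.000, O 1.500
Multiply by 2: C 2.00, H 2.00, O 3.00 → C2H2O3

C2H2O3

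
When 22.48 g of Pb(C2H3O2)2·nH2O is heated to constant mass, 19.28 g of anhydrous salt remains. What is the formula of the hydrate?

Mass of water lost = 22.48 − 19.28 = 3.2 g → 3.2 / 18.02 = 0.1776 mol H2O
Molar mass of Pb(C2H3O2)2 = 325.29 g/mol → mol Pb(C2H3O2)2 = 19.28 / 325.29 = 0.05927
n = 0.1776 / 0.05927 = 3.00 ≈ 3 → Pb(C2H3O2)2·3H2O

Pb(C2H3O2)2·3H2O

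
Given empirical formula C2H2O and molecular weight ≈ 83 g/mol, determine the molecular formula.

C4H4O2

Empirical-formula mass = 42.04 g/mol
n = 83 / 42.04 = 1.97 ≈ 2
Molecular formula = (C2H2O)2 = C4H4O2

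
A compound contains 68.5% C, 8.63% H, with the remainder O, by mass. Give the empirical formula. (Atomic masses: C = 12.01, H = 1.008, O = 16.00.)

C4H6O

Assume 100 g: 68.5 g C, 8.63 g H, 22.87 g O.
n(C) = 68.5/12.01 = 5.704, n(H) = 8.63/1.008 = 8.562, n(O) = 22.87/16.00 = 1.429
Divide by the smallest (1.429 mol O): C 3.990, H 5.990, O 1.000
≈ 4:6:1 → C4H6O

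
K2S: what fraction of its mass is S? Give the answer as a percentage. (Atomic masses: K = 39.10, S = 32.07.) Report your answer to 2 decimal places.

29.08%

Molar mass = 2(39.10) + 1(32.07) = 110.270 g/mol
Mass of S per mole = 1 × 32.07 = 32.070 g
% S = 32.070 / 110.270 × 100 = 29.08%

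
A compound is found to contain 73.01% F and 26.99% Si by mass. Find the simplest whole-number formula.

Assume 100 g: 73.01 g F, 26.99 g Si.
n(F) = 73.01/19.00 = 3.843, n(Si) = 26.99/28.09 = 0.9608
Smallest is Si at 0.9608 mol; normalising gives F 3.999, Si 1.000
→ F4Si

F4Si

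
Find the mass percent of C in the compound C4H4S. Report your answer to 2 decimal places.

57.09%

Molar mass = 4(12.01) + 4(1.008) + 1(32.07) = 84.142 g/mol
Mass of C per mole = 4 × 12.01 = 48.040 g
% C = 48.040 / 84.142 × 100 = 57.09%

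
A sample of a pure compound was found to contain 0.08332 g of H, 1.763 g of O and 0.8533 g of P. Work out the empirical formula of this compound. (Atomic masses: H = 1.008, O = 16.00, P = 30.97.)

n(H) = 0.08332/1.008 = 0.08266, n(O) = 1.763/16.00 = 0.1102, n(P) = 0.8533/30.97 = 0.02755
Ratios (÷ 0.02755): H 3.000, O 3.999, P 1.000
Ratio ≈ 3:4:1, so the empirical formula is H3O4P

H3O4P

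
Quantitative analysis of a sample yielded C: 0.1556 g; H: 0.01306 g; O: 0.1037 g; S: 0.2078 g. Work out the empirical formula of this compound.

C2H2OS

C: 0.1556 g ÷ 12.01 g/mol = 0.01296 mol
H: 0.01306 g ÷ 1.008 g/mol = 0.01296 mol
O: 0.1037 g ÷ 16.00 g/mol = 0.006481 mol
S: 0.2078 g ÷ 32.07 g/mol = 0.00648 mol
Smallest is S at 0.00648 mol; normalising gives C 1.999, H 2.000, O 1.000, S 1.000
Ratio ≈ 2:2:1:1, so the empirical formula is C2H2OS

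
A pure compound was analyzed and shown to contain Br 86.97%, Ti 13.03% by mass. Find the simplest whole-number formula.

Assume 100 g: 86.97 g Br, 13.03 g Ti.
Moles — Br: 86.97 / 79.90 = 1.088 mol; Ti: 13.03 / 47.87 = 0.2722 mol
Ratios (÷ 0.2722): Br 3.999, Ti 1.000
≈ 4:1 → Br4Ti

Br4Ti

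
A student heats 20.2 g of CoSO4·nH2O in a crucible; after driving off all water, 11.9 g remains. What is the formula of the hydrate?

CoSO4·6H2O

Mass of water lost = 20.2 − 11.9 = 8.3 g → 8.3 / 18.02 = 0.4606 mol H2O
Molar mass of CoSO4 = 155.00 g/mol → mol CoSO4 = 11.9 / 155.00 = 0.07677
n = 0.4606 / 0.07677 = 6.00 ≈ 6 → CoSO4·6H2O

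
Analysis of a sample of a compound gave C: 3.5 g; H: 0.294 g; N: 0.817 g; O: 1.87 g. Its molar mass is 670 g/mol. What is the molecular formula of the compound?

C30H30N6O12

n(C) = 3.5/12.01 = 0.2914, n(H) = 0.294/1.008 = 0.2917, n(N) = 0.817/14.01 = 0.05832, n(O) = 1.87/16.00 = 0.1169
Divide by the smallest (0.05832 mol N): C 4.997, H 5.002, N 1.000, O 2.004
→ C5H5NO2
Empirical-formula mass = 111.10 g/mol
n = 670 / 111.10 = 6.03 ≈ 6
Molecular formula = (C5H5NO2)×6 = C30H30N6O12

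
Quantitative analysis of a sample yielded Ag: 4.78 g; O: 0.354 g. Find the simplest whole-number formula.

Moles — Ag: 4.78 / 107.87 = 0.04431 mol; O: 0.354 / 16.00 = 0.02212 mol
Divide by the smallest (0.02212 mol O): Ag 2.003, O 1.000
Ratio ≈ 2:1, so the empirical formula is Ag2O

Ag2O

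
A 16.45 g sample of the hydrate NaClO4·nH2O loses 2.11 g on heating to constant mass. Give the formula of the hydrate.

NaClO4·H2O

Mass of anhydrous NaClO4 = 16.45 − 2.11 = 14.34 g
mol H2O = 2.11 / 18.02 = 0.1171
Molar mass of NaClO4 = 122.44 g/mol → mol NaClO4 = 14.34 / 122.44 = 0.1171
n = 0.1171 / 0.1171 = 1.00 ≈ 1 → NaClO4·H2O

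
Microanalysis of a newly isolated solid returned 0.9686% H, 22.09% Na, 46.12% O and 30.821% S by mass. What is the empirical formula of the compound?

Assume 100 g: 0.9686 g H, 22.09 g Na, 46.12 g O, 30.821 g S.
H: 0.9686 g ÷ 1.008 g/mol = 0.9609 mol
Na: 22.09 g ÷ 22.99 g/mol = 0.9609 mol
O: 46.12 g ÷ 16.00 g/mol = 2.882 mol
S: 30.821 g ÷ 32.07 g/mol = 0.9611 mol
Smallest is Na at 0.9609 mol; normalising gives H 1.000, Na 1.000, O 3.000, S 1.000
≈ 1:1:3:1 → HNaO3S

HNaO3S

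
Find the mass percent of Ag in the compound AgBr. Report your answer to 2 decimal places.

Molar mass = 1(107.87) + 1(79.90) = 187.770 g/mol
Mass of Ag per mole = 1 × 107.87 = 107.870 g
% Ag = 107.870 / 187.770 × 100 = 57.45%

57.45%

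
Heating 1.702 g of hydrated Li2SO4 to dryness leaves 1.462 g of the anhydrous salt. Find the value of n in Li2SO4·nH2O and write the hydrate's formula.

Mass of water lost = 1.702 − 1.462 = 0.24 g → 0.24 / 18.02 = 0.01332 mol H2O
Molar mass of Li2SO4 = 109.95 g/mol → mol Li2SO4 = 1.462 / 109.95 = 0.0133
n = 0.01332 / 0.0133 = 1.00 ≈ 1 → Li2SO4·H2O

Li2SO4·H2O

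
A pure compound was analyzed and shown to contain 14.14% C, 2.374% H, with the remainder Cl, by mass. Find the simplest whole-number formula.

Assume 100 g: 14.14 g C, 2.374 g H, 83.486 g Cl.
Moles — C: 14.14 / 12.01 = 1.177 mol; H: 2.374 / 1.008 = 2.355 mol; Cl: 83.486 / 35.45 = 2.355 mol
Ratios (÷ 1.177): C 1.000, H 2.000, Cl 2.000
Ratio ≈ 1:2:2, so the empirical formula is CH2Cl2

CH2Cl2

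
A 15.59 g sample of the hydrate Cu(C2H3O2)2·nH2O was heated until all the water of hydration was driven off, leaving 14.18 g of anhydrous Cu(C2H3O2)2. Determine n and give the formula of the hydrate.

Cu(C2H3O2)2·H2O

Mass of water lost = 15.59 − 14.18 = 1.41 g → 1.41 / 18.02 = 0.07825 mol H2O
Molar mass of Cu(C2H3O2)2 = 181.64 g/mol → mol Cu(C2H3O2)2 = 14.18 / 181.64 = 0.07807
n = 0.07825 / 0.07807 = 1.00 ≈ 1 → Cu(C2H3O2)2·H2O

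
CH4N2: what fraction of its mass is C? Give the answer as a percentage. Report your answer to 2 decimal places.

27.26%

Molar mass = 1(12.01) + 4(1.008) + 2(14.01) = 44.062 g/mol
Mass of C per mole = 1 × 12.01 = 12.010 g
% C = 12.010 / 44.062 × 100 = 27.26%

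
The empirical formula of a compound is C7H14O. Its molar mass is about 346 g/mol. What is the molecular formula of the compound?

C21H42O3

Empirical-formula mass = 114.18 g/mol
n = 346 / 114.18 = 3.03 ≈ 3
Molecular formula = (C7H14O)3 = C21H42O3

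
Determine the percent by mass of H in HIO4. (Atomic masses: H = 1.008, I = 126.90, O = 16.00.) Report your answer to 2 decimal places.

0.53%

Molar mass = 1(1.008) + 1(126.90) + 4(16.00) = 191.908 g/mol
Mass of H per mole = 1 × 1.008 = 1.008 g
% H = 1.008 / 191.908 × 100 = 0.53%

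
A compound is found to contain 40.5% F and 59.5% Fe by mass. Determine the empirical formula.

F2Fe

Assume 100 g: 40.5 g F, 59.5 g Fe.
n(F) = 40.5/19.00 = 2.132, n(Fe) = 59.5/55.85 = 1.065
Divide by the smallest (1.065 mol Fe): F 2.001, Fe 1.000
Ratio ≈ 2:1, so the empirical formula is F2Fe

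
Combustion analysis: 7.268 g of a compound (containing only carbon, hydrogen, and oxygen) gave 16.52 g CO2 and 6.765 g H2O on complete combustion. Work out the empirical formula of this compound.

C3H6O

mol C = 16.52 / 44.01 = 0.3754; mass C = 0.3754 × 12.01 = 4.508 g
mol H = 2 × (6.765 / 18.02) = 0.7508; mass H = 0.7508 × 1.008 = 0.7568 g
mass O = 7.268 − (5.265) = 2.003 g → mol O = 0.1252
Ratios (÷ 0.1252): C 2.998, H 5.998, O 1.000
Ratio ≈ 3:6:1, so the empirical formula is C3H6O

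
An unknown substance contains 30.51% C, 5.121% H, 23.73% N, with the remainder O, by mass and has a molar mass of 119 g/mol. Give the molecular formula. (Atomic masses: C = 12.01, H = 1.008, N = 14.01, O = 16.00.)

Assume 100 g: 30.51 g C, 5.121 g H, 23.73 g N, 40.639 g O.
n(C) = 30.51/12.01 = 2.54, n(H) = 5.121/1.008 = 5.08, n(N) = 23.73/14.01 = 1.694, n(O) = 40.639/16.00 = 2.54
Divide by the smallest (1.694 mol N): C 1.500, H 2.999, N 1.000, O 1.500
Multiply by 2: C 3.00, H 6.00, N 2.00, O 3.00 → C3H6N2O3
Empirical-formula mass = 118.10 g/mol
n = 119 / 118.10 = 1.01 ≈ 1
Molecular formula = empirical formula = C3H6N2O3

C3H6N2O3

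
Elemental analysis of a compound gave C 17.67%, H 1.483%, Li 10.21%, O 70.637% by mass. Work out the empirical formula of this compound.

CHLiO3

Assume 100 g: 17.67 g C, 1.483 g H, 10.21 g Li, 70.637 g O.
n(C) = 17.67/12.01 = 1.471, n(H) = 1.483/1.008 = 1.471, n(Li) = 10.21/6.94 = 1.471, n(O) = 70.637/16.00 = 4.415
Divide by the smallest (1.471 mol Li): C 1.000, H 1.000, Li 1.000, O 3.001
→ CHLiO3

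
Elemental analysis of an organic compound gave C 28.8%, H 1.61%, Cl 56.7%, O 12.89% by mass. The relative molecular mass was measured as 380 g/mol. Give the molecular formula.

C9H6Cl6O3

Assume 100 g: 28.8 g C, 1.61 g H, 56.7 g Cl, 12.89 g O.
n(C) = 28.8/12.01 = 2.398, n(H) = 1.61/1.008 = 1.597, n(Cl) = 56.7/35.45 = 1.599, n(O) = 12.89/16.00 = 0.8056
Smallest is O at 0.8056 mol; normalising gives C 2.977, H 1.983, Cl 1.985, O 1.000
Ratio ≈ 3:2:2:1, so the empirical formula is C3H2Cl2O
Empirical-formula mass = 124.95 g/mol
n = 380 / 124.95 = 3.04 ≈ 3
Molecular formula = (C3H2Cl2O)×3 = C9H6Cl6O3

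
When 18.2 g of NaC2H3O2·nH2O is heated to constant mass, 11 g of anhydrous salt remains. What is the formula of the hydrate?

Mass of water lost = 18.2 − 11 = 7.2 g → 7.2 / 18.02 = 0.3996 mol H2O
Molar mass of NaC2H3O2 = 82.03 g/mol → mol NaC2H3O2 = 11 / 82.03 = 0.1341
n = 0.3996 / 0.1341 = 2.98 ≈ 3 → NaC2H3O2·3H2O

NaC2H3O2·3H2O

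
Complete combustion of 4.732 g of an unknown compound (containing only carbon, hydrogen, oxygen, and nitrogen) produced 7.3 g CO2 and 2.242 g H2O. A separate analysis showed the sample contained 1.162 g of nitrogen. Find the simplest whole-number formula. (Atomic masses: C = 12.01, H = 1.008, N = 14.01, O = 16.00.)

mol C = 7.3 / 44.01 = 0.1659; mass C = 0.1659 × 12.01 = 1.992 g
mol H = 2 × (2.242 / 18.02) = 0.2488; mass H = 0.2488 × 1.008 = 0.2508 g
mol N = 1.162 / 14.01 = 0.08294
mass O = 4.732 − (3.405) = 1.327 g → mol O = 0.08294
Smallest is N at 0.08294 mol; normalising gives C 2.000, H 3.000, N 1.000, O 1.000
Ratio ≈ 2:3:1:1, so the empirical formula is C2H3NO

C2H3NO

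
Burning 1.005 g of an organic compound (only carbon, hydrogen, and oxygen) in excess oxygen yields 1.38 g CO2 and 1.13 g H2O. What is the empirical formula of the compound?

CH4O

mol C = 1.38 / 44.01 = 0.03136; mass C = 0.03136 × 12.01 = 0.3766 g
mol H = 2 × (1.13 / 18.02) = 0.1254; mass H = 0.1254 × 1.008 = 0.1264 g
mass O = 1.005 − (0.5030) = 0.5020 g → mol O = 0.03137
Smallest is C at 0.03136 mol; normalising gives C 1.000, H 4.000, O 1.001
Ratio ≈ 1:4:1, so the empirical formula is CH4O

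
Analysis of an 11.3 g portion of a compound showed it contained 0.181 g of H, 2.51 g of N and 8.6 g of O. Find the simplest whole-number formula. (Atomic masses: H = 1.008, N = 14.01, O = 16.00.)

HNO3

H: 0.181 g ÷ 1.008 g/mol = 0.1796 mol
N: 2.51 g ÷ 14.01 g/mol = 0.1792 mol
O: 8.6 g ÷ 16.00 g/mol = 0.5375 mol
Ratios (÷ 0.1792): H 1.002, N 1.000, O 3.000
≈ 1:1:3 → HNO3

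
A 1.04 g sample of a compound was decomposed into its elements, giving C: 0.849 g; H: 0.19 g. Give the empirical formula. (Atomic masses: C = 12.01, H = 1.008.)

C3H8

n(C) = 0.849/12.01 = 0.07069, n(H) = 0.19/1.008 = 0.1885
Ratios (÷ 0.07069): C 1.000, H 2.666
Multiply by 3: C 3.00, H 8.00 → C3H8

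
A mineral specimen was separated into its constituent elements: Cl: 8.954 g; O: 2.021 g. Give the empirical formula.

Cl2O

Moles — Cl: 8.954 / 35.45 = 0.2526 mol; O: 2.021 / 16.00 = 0.1263 mol
Ratios (÷ 0.1263): Cl 2.000, O 1.000
→ Cl2O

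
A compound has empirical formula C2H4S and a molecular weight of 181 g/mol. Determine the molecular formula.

C6H12S3

Empirical-formula mass = 60.12 g/mol
n = 181 / 60.12 = 3.01 ≈ 3
Molecular formula = (C2H4S)3 = C6H12S3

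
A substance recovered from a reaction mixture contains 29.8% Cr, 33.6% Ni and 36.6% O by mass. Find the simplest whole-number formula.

CrNiO4

Assume 100 g: 29.8 g Cr, 33.6 g Ni, 36.6 g O.
n(Cr) = 29.8/52.00 = 0.5731, n(Ni) = 33.6/58.69 = 0.5725, n(O) = 36.6/16.00 = 2.288
Smallest is Ni at 0.5725 mol; normalising gives Cr 1.001, Ni 1.000, O 3.996
≈ 1:1:4 → CrNiO4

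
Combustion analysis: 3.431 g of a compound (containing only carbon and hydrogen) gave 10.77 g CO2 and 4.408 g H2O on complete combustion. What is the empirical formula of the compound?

CH2

mol C = 10.77 / 44.01 = 0.2447; mass C = 0.2447 × 12.01 = 2.939 g
mol H = 2 × (4.408 / 18.02) = 0.4892; mass H = 0.4892 × 1.008 = 0.4931 g
Smallest is C at 0.2447 mol; normalising gives C 1.000, H 1.999
≈ 1:2 → CH2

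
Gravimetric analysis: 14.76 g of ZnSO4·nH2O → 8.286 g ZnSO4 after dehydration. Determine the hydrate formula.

Mass of water lost = 14.76 − 8.286 = 6.474 g → 6.474 / 18.02 = 0.3593 mol H2O
Molar mass of ZnSO4 = 161.45 g/mol → mol ZnSO4 = 8.286 / 161.45 = 0.05132
n = 0.3593 / 0.05132 = 7.00 ≈ 7 → ZnSO4·7H2O

ZnSO4·7H2O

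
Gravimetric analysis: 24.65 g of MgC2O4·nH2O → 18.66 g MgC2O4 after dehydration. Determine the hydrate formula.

Mass of water lost = 24.65 − 18.66 = 5.99 g → 5.99 / 18.02 = 0.3324 mol H2O
Molar mass of MgC2O4 = 112.33 g/mol → mol MgC2O4 = 18.66 / 112.33 = 0.1661
n = 0.3324 / 0.1661 = 2.00 ≈ 2 → MgC2O4·2H2O

MgC2O4·2H2O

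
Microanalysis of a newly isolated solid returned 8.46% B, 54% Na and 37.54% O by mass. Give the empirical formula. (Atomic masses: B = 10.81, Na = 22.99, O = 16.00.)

Assume 100 g: 8.46 g B, 54 g Na, 37.54 g O.
Moles — B: 8.46 / 10.81 = 0.7826 mol; Na: 54 / 22.99 = 2.349 mol; O: 37.54 / 16.00 = 2.346 mol
Divide by the smallest (0.7826 mol B): B 1.000, Na 3.001, O 2.998
→ BNa3O3

BNa3O3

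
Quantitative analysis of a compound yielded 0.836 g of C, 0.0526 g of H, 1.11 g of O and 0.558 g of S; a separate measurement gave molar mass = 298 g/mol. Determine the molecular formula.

C: 0.836 g ÷ 12.01 g/mol = 0.06961 mol
H: 0.0526 g ÷ 1.008 g/mol = 0.05218 mol
O: 1.11 g ÷ 16.00 g/mol = 0.06938 mol
S: 0.558 g ÷ 32.07 g/mol = 0.0174 mol
Smallest is S at 0.0174 mol; normalising gives C 4.001, H 2.999, O 3.987, S 1.000
Ratio ≈ 4:3:4:1, so the empirical formula is C4H3O4S
Empirical-formula mass = 147.13 g/mol
n = 298 / 147.13 = 2.03 ≈ 2
Molecular formula = (C4H3O4S)×2 = C8H6O8S2

C8H6O8S2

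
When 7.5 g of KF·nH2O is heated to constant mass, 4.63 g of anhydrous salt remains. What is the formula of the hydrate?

Mass of water lost = 7.5 − 4.63 = 2.87 g → 2.87 / 18.02 = 0.1593 mol H2O
Molar mass of KF = 58.10 g/mol → mol KF = 4.63 / 58.10 = 0.07969
n = 0.1593 / 0.07969 = 2.00 ≈ 2 → KF·2H2O

KF·2H2O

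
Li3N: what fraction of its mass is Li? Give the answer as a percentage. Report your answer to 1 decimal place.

Molar mass = 3(6.94) + 1(14.01) = 34.830 g/mol
Mass of Li per mole = 3 × 6.94 = 20.820 g
% Li = 20.820 / 34.830 × 100 = 59.8%

59.8%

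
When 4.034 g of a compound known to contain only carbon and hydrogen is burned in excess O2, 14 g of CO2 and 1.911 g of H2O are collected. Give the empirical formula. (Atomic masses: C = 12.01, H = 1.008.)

C3H2

mol C = 14 / 44.01 = 0.3181; mass C = 0.3181 × 12.01 = 3.820 g
mol H = 2 × (1.911 / 18.02) = 0.2121; mass H = 0.2121 × 1.008 = 0.2138 g
Smallest is H at 0.2121 mol; normalising gives C 1.500, H 1.000
Scaling by 2: C 3.00, H 2.00 → C3H2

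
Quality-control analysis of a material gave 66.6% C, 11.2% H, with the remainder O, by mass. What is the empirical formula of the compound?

Assume 100 g: 66.6 g C, 11.2 g H, 22.2 g O.
Moles — C: 66.6 / 12.01 = 5.545 mol; H: 11.2 / 1.008 = 11.11 mol; O: 22.2 / 16.00 = 1.387 mol
Smallest is O at 1.387 mol; normalising gives C 3.997, H 8.008, O 1.000
Ratio ≈ 4:8:1, so the empirical formula is C4H8O

C4H8O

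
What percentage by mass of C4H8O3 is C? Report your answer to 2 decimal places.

46.15%

Molar mass = 4(12.01) + 8(1.008) + 3(16.00) = 104.104 g/mol
Mass of C per mole = 4 × 12.01 = 48.040 g
% C = 48.040 / 104.104 × 100 = 46.15%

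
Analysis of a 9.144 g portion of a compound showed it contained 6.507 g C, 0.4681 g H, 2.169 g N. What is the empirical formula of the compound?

C7H6N2

C: 6.507 g ÷ 12.01 g/mol = 0.5418 mol
H: 0.4681 g ÷ 1.008 g/mol = 0.4644 mol
N: 2.169 g ÷ 14.01 g/mol = 0.1548 mol
Divide by the smallest (0.1548 mol N): C 3.500, H 3.000, N 1.000
×2: C 7.00, H 6.00, N 2.00 → C7H6N2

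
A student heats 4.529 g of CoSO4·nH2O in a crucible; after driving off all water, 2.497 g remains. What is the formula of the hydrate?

CoSO4·7H2O

Mass of water lost = 4.529 − 2.497 = 2.032 g → 2.032 / 18.02 = 0.1128 mol H2O
Molar mass of CoSO4 = 155.00 g/mol → mol CoSO4 = 2.497 / 155.00 = 0.01611
n = 0.1128 / 0.01611 = 7.00 ≈ 7 → CoSO4·7H2O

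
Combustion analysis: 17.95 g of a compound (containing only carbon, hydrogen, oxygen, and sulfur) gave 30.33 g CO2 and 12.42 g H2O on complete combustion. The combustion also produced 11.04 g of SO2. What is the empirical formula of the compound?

C4H8OS

mol C = 30.33 / 44.01 = 0.6892; mass C = 0.6892 × 12.01 = 8.277 g
mol H = 2 × (12.42 / 18.02) = 1.378; mass H = 1.378 × 1.008 = 1.389 g
mol S = 11.04 / 64.07 = 0.1723; mass S = 5.526 g
mass O = 17.95 − (15.19) = 2.758 g → mol O = 0.1724
Divide by the smallest (0.1723 mol S): C 4.000, H 8.000, O 1.000, S 1.000
≈ 4:8:1:1 → C4H8OS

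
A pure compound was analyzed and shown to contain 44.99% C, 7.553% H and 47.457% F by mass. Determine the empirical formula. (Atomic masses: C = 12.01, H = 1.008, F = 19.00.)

C3H6F2

Assume 100 g: 44.99 g C, 7.553 g H, 47.457 g F.
Moles — C: 44.99 / 12.01 = 3.746 mol; H: 7.553 / 1.008 = 7.493 mol; F: 47.457 / 19.00 = 2.498 mol
Divide by the smallest (2.498 mol F): C 1.500, H 3.000, F 1.000
Multiply by 2: C 3.00, H 6.00, F 2.00 → C3H6F2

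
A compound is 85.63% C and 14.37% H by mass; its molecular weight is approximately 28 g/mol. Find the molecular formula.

Assume 100 g: 85.63 g C, 14.37 g H.
Moles — C: 85.63 / 12.01 = 7.13 mol; H: 14.37 / 1.008 = 14.26 mol
Smallest is C at 7.13 mol; normalising gives C 1.000, H 1.999
Ratio ≈ 1:2, so the empirical formula is CH2
Empirical-formula mass = 14.03 g/mol
n = 28 / 14.03 = 2.00 ≈ 2
Molecular formula = (CH2)×2 = C2H4

C2H4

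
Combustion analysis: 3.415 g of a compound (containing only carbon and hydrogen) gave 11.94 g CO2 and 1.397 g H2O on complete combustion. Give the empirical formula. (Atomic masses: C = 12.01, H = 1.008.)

mol C = 11.94 / 44.01 = 0.2713; mass C = 0.2713 × 12.01 = 3.258 g
mol H = 2 × (1.397 / 18.02) = 0.1550; mass H = 0.1550 × 1.008 = 0.1563 g
Smallest is H at 0.155 mol; normalising gives C 1.750, H 1.000
Scaling by 4: C 7.00, H 4.00 → C7H4

C7H4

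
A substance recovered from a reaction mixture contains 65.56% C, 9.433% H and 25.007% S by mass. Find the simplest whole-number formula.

C7H12S

Assume 100 g: 65.56 g C, 9.433 g H, 25.007 g S.
Moles — C: 65.56 / 12.01 = 5.459 mol; H: 9.433 / 1.008 = 9.358 mol; S: 25.007 / 32.07 = 0.7798 mol
Ratios (÷ 0.7798): C 7.001, H 12.001, S 1.000
≈ 7:12:1 → C7H12S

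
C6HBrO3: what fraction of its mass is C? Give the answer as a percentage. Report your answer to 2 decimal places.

Molar mass = 6(12.01) + 1(1.008) + 1(79.90) + 3(16.00) = 200.968 g/mol
Mass of C per mole = 6 × 12.01 = 72.060 g
% C = 72.060 / 200.968 × 100 = 35.86%

35.86%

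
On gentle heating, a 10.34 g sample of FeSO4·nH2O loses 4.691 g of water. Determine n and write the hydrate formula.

Mass of anhydrous FeSO4 = 10.34 − 4.691 = 5.649 g
mol H2O = 4.691 / 18.02 = 0.2603
Molar mass of FeSO4 = 151.92 g/mol → mol FeSO4 = 5.649 / 151.92 = 0.03718
n = 0.2603 / 0.03718 = 7.00 ≈ 7 → FeSO4·7H2O

FeSO4·7H2O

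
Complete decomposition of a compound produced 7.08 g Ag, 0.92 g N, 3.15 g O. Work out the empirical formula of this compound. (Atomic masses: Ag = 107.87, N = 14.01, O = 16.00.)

AgNO3

Moles — Ag: 7.08 / 107.87 = 0.06563 mol; N: 0.92 / 14.01 = 0.06567 mol; O: 3.15 / 16.00 = 0.1969 mol
Smallest is Ag at 0.06563 mol; normalising gives Ag 1.000, N 1.001, O 3.000
→ AgNO3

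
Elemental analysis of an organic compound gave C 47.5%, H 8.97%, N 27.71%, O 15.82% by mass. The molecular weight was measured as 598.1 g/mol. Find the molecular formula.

C24H54N12O6

Assume 100 g: 47.5 g C, 8.97 g H, 27.71 g N, 15.82 g O.
C: 47.5 g ÷ 12.01 g/mol = 3.955 mol
H: 8.97 g ÷ 1.008 g/mol = 8.899 mol
N: 27.71 g ÷ 14.01 g/mol = 1.978 mol
O: 15.82 g ÷ 16.00 g/mol = 0.9888 mol
Ratios (÷ 0.9888): C 4.000, H 9.000, N 2.000, O 1.000
Ratio ≈ 4:9:2:1, so the empirical formula is C4H9N2O
Empirical-formula mass = 101.13 g/mol
n = 598.1 / 101.13 = 5.91 ≈ 6
Molecular formula = (C4H9N2O)×6 = C24H54N12O6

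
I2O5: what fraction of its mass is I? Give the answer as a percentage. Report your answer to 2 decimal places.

Molar mass = 2(126.90) + 5(16.00) = 333.800 g/mol
Mass of I per mole = 2 × 126.90 = 253.800 g
% I = 253.800 / 333.800 × 100 = 76.03%

76.03%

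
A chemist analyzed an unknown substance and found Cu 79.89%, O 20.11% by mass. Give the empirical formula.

Assume 100 g: 79.89 g Cu, 20.11 g O.
n(Cu) = 79.89/63.55 = 1.257, n(O) = 20.11/16.00 = 1.257
Ratios (÷ 1.257): Cu 1.000, O 1.000
→ CuO

CuO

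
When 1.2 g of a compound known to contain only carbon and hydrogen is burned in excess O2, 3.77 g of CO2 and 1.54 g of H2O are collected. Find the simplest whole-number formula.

CH2

mol C = 3.77 / 44.01 = 0.08566; mass C = 0.08566 × 12.01 = 1.029 g
mol H = 2 × (1.54 / 18.02) = 0.1709; mass H = 0.1709 × 1.008 = 0.1723 g
Smallest is C at 0.08566 mol; normalising gives C 1.000, H 1.995
Ratio ≈ 1:2, so the empirical formula is CH2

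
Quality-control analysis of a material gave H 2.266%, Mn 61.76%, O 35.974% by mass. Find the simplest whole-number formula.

H2MnO2

Assume 100 g: 2.266 g H, 61.76 g Mn, 35.974 g O.
Moles — H: 2.266 / 1.008 = 2.248 mol; Mn: 61.76 / 54.94 = 1.124 mol; O: 35.974 / 16.00 = 2.248 mol
Smallest is Mn at 1.124 mol; normalising gives H 2.000, Mn 1.000, O 2.000
≈ 2:1:2 → H2MnO2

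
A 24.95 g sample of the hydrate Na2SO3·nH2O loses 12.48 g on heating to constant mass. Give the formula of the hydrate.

Na2SO3·7H2O

Mass of anhydrous Na2SO3 = 24.95 − 12.48 = 12.47 g
mol H2O = 12.48 / 18.02 = 0.6926
Molar mass of Na2SO3 = 126.05 g/mol → mol Na2SO3 = 12.47 / 126.05 = 0.09893
n = 0.6926 / 0.09893 = 7.00 ≈ 7 → Na2SO3·7H2O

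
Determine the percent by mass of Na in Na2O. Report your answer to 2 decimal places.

74.19%

Molar mass = 2(22.99) + 1(16.00) = 61.980 g/mol
Mass of Na per mole = 2 × 22.99 = 45.980 g
% Na = 45.980 / 61.980 × 100 = 74.19%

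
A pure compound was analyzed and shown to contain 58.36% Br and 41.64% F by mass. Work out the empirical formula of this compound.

Assume 100 g: 58.36 g Br, 41.64 g F.
Br: 58.36 g ÷ 79.90 g/mol = 0.7304 mol
F: 41.64 g ÷ 19.00 g/mol = 2.192 mol
Divide by the smallest (0.7304 mol Br): Br 1.000, F 3.000
→ BrF3

BrF3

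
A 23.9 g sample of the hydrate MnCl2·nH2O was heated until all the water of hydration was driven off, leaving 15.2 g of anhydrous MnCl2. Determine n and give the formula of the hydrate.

Mass of water lost = 23.9 − 15.2 = 8.7 g → 8.7 / 18.02 = 0.4828 mol H2O
Molar mass of MnCl2 = 125.84 g/mol → mol MnCl2 = 15.2 / 125.84 = 0.1208
n = 0.4828 / 0.1208 = 4.00 ≈ 4 → MnCl2·4H2O

MnCl2·4H2O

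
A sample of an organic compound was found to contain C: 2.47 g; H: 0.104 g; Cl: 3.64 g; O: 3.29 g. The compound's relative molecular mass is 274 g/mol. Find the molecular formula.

C6H3Cl3O6

Moles — C: 2.47 / 12.01 = 0.2057 mol; H: 0.104 / 1.008 = 0.1032 mol; Cl: 3.64 / 35.45 = 0.1027 mol; O: 3.29 / 16.00 = 0.2056 mol
Divide by the smallest (0.1027 mol Cl): C 2.003, H 1.005, Cl 1.000, O 2.003
≈ 2:1:1:2 → C2HClO2
Empirical-formula mass = 92.48 g/mol
n = 274 / 92.48 = 2.96 ≈ 3
Molecular formula = (C2HClO2)×3 = C6H3Cl3O6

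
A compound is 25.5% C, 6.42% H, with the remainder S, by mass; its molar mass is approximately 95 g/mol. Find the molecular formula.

Assume 100 g: 25.5 g C, 6.42 g H, 68.08 g S.
C: 25.5 g ÷ 12.01 g/mol = 2.123 mol
H: 6.42 g ÷ 1.008 g/mol = 6.369 mol
S: 68.08 g ÷ 32.07 g/mol = 2.123 mol
Divide by the smallest (2.123 mol S): C 1.000, H 3.000, S 1.000
≈ 1:3:1 → CH3S
Empirical-formula mass = 47.10 g/mol
n = 95 / 47.10 = 2.02 ≈ 2
Molecular formula = (CH3S)×2 = C2H6S2

C2H6S2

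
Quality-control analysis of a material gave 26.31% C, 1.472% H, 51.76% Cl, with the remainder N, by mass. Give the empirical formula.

Assume 100 g: 26.31 g C, 1.472 g H, 51.76 g Cl, 20.458 g N.
n(C) = 26.31/12.01 = 2.191, n(H) = 1.472/1.008 = 1.46, n(Cl) = 51.76/35.45 = 1.46, n(N) = 20.458/14.01 = 1.46
Divide by the smallest (1.46 mol Cl): C 1.500, H 1.000, Cl 1.000, N 1.000
Scaling by 2: C 3.00, H 2.00, Cl 2.00, N 2.00 → C3H2Cl2N2

C3H2Cl2N2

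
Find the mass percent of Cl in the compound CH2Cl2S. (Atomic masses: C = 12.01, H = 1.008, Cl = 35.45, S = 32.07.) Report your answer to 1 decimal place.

60.6%

Molar mass = 1(12.01) + 2(1.008) + 2(35.45) + 1(32.07) = 116.996 g/mol
Mass of Cl per mole = 2 × 35.45 = 70.900 g
% Cl = 70.900 / 116.996 × 100 = 60.6%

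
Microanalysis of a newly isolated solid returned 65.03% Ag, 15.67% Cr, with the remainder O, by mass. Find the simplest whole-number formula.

Ag2CrO4

Assume 100 g: 65.03 g Ag, 15.67 g Cr, 19.3 g O.
n(Ag) = 65.03/107.87 = 0.6029, n(Cr) = 15.67/52.00 = 0.3013, n(O) = 19.3/16.00 = 1.206
Smallest is Cr at 0.3013 mol; normalising gives Ag 2.001, Cr 1.000, O 4.003
→ Ag2CrO4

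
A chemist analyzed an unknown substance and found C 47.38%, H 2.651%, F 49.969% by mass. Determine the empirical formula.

Assume 100 g: 47.38 g C, 2.651 g H, 49.969 g F.
n(C) = 47.38/12.01 = 3.945, n(H) = 2.651/1.008 = 2.63, n(F) = 49.969/19.00 = 2.63
Divide by the smallest (2.63 mol F): C 1.500, H 1.000, F 1.000
Scaling by 2: C 3.00, H 2.00, F 2.00 → C3H2F2

C3H2F2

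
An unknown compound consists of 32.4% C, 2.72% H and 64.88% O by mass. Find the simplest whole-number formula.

C2H2O3

Assume 100 g: 32.4 g C, 2.72 g H, 64.88 g O.
n(C) = 32.4/12.01 = 2.698, n(H) = 2.72/1.008 = 2.698, n(O) = 64.88/16.00 = 4.055
Smallest is C at 2.698 mol; normalising gives C 1.000, H 1.000, O 1.503
×2: C 2.00, H 2.00, O 3.01 → C2H2O3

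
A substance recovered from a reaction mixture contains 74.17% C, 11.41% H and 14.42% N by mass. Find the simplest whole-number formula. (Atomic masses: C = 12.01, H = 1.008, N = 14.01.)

Assume 100 g: 74.17 g C, 11.41 g H, 14.42 g N.
n(C) = 74.17/12.01 = 6.176, n(H) = 11.41/1.008 = 11.32, n(N) = 14.42/14.01 = 1.029
Ratios (÷ 1.029): C 6.000, H 10.998, N 1.000
→ C6H11N

C6H11N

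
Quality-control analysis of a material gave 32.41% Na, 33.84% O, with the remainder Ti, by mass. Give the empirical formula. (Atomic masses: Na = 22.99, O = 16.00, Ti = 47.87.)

Na2O3Ti

Assume 100 g: 32.41 g Na, 33.84 g O, 33.75 g Ti.
n(Na) = 32.41/22.99 = 1.41, n(O) = 33.84/16.00 = 2.115, n(Ti) = 33.75/47.87 = 0.705
Smallest is Ti at 0.705 mol; normalising gives Na 2.000, O 3.000, Ti 1.000
≈ 2:3:1 → Na2O3Ti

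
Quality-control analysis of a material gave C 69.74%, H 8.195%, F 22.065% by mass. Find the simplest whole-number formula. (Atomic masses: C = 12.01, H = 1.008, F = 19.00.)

C5H7F

Assume 100 g: 69.74 g C, 8.195 g H, 22.065 g F.
n(C) = 69.74/12.01 = 5.807, n(H) = 8.195/1.008 = 8.13, n(F) = 22.065/19.00 = 1.161
Divide by the smallest (1.161 mol F): C 5.000, H 7.001, F 1.000
→ C5H7F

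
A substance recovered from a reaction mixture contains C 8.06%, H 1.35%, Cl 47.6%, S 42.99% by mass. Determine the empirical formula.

Assume 100 g: 8.06 g C, 1.35 g H, 47.6 g Cl, 42.99 g S.
C: 8.06 g ÷ 12.01 g/mol = 0.6711 mol
H: 1.35 g ÷ 1.008 g/mol = 1.339 mol
Cl: 47.6 g ÷ 35.45 g/mol = 1.343 mol
S: 42.99 g ÷ 32.07 g/mol = 1.341 mol
Divide by the smallest (0.6711 mol C): C 1.000, H 1.996, Cl 2.001, S 1.997
→ CH2Cl2S2

CH2Cl2S2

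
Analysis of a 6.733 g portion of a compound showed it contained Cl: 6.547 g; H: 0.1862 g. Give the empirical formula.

ClH

n(Cl) = 6.547/35.45 = 0.1847, n(H) = 0.1862/1.008 = 0.1847
Divide by the smallest (0.1847 mol Cl): Cl 1.000, H 1.000
Ratio ≈ 1:1, so the empirical formula is ClH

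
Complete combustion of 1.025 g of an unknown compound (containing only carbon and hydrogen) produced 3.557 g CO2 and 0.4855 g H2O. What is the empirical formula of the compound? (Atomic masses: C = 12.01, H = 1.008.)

C3H2

mol C = 3.557 / 44.01 = 0.08082; mass C = 0.08082 × 12.01 = 0.9707 g
mol H = 2 × (0.4855 / 18.02) = 0.05388; mass H = 0.05388 × 1.008 = 0.05432 g
Smallest is H at 0.05388 mol; normalising gives C 1.500, H 1.000
Multiply by 2: C 3.00, H 2.00 → C3H2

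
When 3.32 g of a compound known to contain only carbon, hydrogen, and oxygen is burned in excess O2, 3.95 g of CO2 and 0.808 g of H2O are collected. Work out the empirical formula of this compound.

C2H2O3

mol C = 3.95 / 44.01 = 0.08975; mass C = 0.08975 × 12.01 = 1.078 g
mol H = 2 × (0.808 / 18.02) = 0.08968; mass H = 0.08968 × 1.008 = 0.09040 g
mass O = 3.32 − (1.168) = 2.152 g → mol O = 0.1345
Smallest is H at 0.08968 mol; normalising gives C 1.001, H 1.000, O 1.500
Scaling by 2: C 2.00, H 2.00, O 3.00 → C2H2O3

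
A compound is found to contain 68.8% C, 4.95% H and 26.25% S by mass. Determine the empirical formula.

Assume 100 g: 68.8 g C, 4.95 g H, 26.25 g S.
C: 68.8 g ÷ 12.01 g/mol = 5.729 mol
H: 4.95 g ÷ 1.008 g/mol = 4.911 mol
S: 26.25 g ÷ 32.07 g/mol = 0.8185 mol
Smallest is S at 0.8185 mol; normalising gives C 6.999, H 5.999, S 1.000
≈ 7:6:1 → C7H6S

C7H6S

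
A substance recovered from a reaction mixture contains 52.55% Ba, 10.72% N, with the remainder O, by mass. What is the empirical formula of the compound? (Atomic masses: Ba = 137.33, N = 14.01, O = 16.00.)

BaN2O6

Assume 100 g: 52.55 g Ba, 10.72 g N, 36.73 g O.
Ba: 52.55 g ÷ 137.33 g/mol = 0.3827 mol
N: 10.72 g ÷ 14.01 g/mol = 0.7652 mol
O: 36.73 g ÷ 16.00 g/mol = 2.296 mol
Smallest is Ba at 0.3827 mol; normalising gives Ba 1.000, N 2.000, O 5.999
→ BaN2O6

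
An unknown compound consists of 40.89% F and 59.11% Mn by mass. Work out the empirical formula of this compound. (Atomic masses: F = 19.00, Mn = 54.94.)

F2Mn

Assume 100 g: 40.89 g F, 59.11 g Mn.
n(F) = 40.89/19.00 = 2.152, n(Mn) = 59.11/54.94 = 1.076
Ratios (÷ 1.076): F 2.000, Mn 1.000
Ratio ≈ 2:1, so the empirical formula is F2Mn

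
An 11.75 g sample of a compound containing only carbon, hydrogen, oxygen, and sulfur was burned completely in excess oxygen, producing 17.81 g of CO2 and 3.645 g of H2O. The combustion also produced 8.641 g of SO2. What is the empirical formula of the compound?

mol C = 17.81 / 44.01 = 0.4047; mass C = 0.4047 × 12.01 = 4.860 g
mol H = 2 × (3.645 / 18.02) = 0.4046; mass H = 0.4046 × 1.008 = 0.4078 g
mol S = 8.641 / 64.07 = 0.1349; mass S = 4.325 g
mass O = 11.75 − (9.593) = 2.157 g → mol O = 0.1348
Smallest is O at 0.1348 mol; normalising gives C 3.002, H 3.001, O 1.000, S 1.001
Ratio ≈ 3:3:1:1, so the empirical formula is C3H3OS

C3H3OS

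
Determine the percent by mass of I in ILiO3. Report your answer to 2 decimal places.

69.79%

Molar mass = 1(126.90) + 1(6.94) + 3(16.00) = 181.840 g/mol
Mass of I per mole = 1 × 126.90 = 126.900 g
% I = 126.900 / 181.840 × 100 = 69.79%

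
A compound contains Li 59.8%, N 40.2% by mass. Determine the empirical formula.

Assume 100 g: 59.8 g Li, 40.2 g N.
n(Li) = 59.8/6.94 = 8.617, n(N) = 40.2/14.01 = 2.869
Ratios (÷ 2.869): Li 3.003, N 1.000
→ Li3N

Li3N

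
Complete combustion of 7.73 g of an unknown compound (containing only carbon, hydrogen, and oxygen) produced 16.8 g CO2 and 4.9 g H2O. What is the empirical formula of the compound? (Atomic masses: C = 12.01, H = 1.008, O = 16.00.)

mol C = 16.8 / 44.01 = 0.3817; mass C = 0.3817 × 12.01 = 4.585 g
mol H = 2 × (4.9 / 18.02) = 0.5438; mass H = 0.5438 × 1.008 = 0.5482 g
mass O = 7.73 − (5.133) = 2.597 g → mol O = 0.1623
Ratios (÷ 0.1623): C 2.352, H 3.350, O 1.000
×3: C 7.05, H 10.05, O 3.00 → C7H10O3

C7H10O3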